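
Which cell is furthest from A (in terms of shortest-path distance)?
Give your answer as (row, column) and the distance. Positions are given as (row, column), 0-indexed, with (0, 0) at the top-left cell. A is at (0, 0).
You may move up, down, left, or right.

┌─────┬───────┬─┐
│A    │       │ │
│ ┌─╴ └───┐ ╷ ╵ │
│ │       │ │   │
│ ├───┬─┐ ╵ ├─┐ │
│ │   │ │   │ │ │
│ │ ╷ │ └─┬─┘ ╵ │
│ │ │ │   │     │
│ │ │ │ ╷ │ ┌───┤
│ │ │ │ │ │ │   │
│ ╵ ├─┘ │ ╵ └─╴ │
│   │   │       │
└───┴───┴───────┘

Computing BFS distances from A to all cells:
Furthest cell: (5, 2)
Distance: 25 steps

Path from A to the furthest cell:

┌─────┬───────┬─┐
│A → ↓│    ↱ ↓│ │
│ ┌─╴ └───┐ ╷ ╵ │
│ │  ↳ → ↓│↑│↳ ↓│
│ ├───┬─┐ ╵ ├─┐ │
│ │   │ │↳ ↑│ │↓│
│ │ ╷ │ └─┬─┘ ╵ │
│ │ │ │↓ ↰│↓ ← ↲│
│ │ │ │ ╷ │ ┌───┤
│ │ │ │↓│↑│↓│   │
│ ╵ ├─┘ │ ╵ └─╴ │
│   │B ↲│↑ ↲    │
└───┴───┴───────┘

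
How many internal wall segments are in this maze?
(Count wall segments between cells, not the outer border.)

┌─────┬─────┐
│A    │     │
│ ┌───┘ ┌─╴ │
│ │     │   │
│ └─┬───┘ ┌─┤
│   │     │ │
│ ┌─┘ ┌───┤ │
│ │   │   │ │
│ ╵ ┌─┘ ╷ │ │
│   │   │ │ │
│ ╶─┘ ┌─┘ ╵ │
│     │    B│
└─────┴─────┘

Counting internal wall segments:
Total internal walls: 25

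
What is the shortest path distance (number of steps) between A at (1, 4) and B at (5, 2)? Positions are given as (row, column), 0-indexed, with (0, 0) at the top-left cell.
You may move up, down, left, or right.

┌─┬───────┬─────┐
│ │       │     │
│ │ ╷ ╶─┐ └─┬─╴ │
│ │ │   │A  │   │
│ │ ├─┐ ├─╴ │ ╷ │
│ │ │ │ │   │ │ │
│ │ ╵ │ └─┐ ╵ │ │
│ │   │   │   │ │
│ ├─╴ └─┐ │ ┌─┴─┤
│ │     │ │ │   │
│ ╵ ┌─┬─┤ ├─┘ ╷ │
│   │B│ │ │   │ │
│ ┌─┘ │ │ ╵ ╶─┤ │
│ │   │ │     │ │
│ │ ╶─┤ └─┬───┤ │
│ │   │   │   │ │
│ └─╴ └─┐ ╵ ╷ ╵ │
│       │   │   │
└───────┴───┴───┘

Finding path from (1, 4) to (5, 2):
Path: (1,4) → (0,4) → (0,3) → (0,2) → (0,1) → (1,1) → (2,1) → (3,1) → (3,2) → (4,2) → (4,1) → (5,1) → (5,0) → (6,0) → (7,0) → (8,0) → (8,1) → (8,2) → (7,2) → (7,1) → (6,1) → (6,2) → (5,2)
Distance: 22 steps

Solution:

┌─┬───────┬─────┐
│ │↓ ← ← ↰│     │
│ │ ╷ ╶─┐ └─┬─╴ │
│ │↓│   │A  │   │
│ │ ├─┐ ├─╴ │ ╷ │
│ │↓│ │ │   │ │ │
│ │ ╵ │ └─┐ ╵ │ │
│ │↳ ↓│   │   │ │
│ ├─╴ └─┐ │ ┌─┴─┤
│ │↓ ↲  │ │ │   │
│ ╵ ┌─┬─┤ ├─┘ ╷ │
│↓ ↲│B│ │ │   │ │
│ ┌─┘ │ │ ╵ ╶─┤ │
│↓│↱ ↑│ │     │ │
│ │ ╶─┤ └─┬───┤ │
│↓│↑ ↰│   │   │ │
│ └─╴ └─┐ ╵ ╷ ╵ │
│↳ → ↑  │   │   │
└───────┴───┴───┘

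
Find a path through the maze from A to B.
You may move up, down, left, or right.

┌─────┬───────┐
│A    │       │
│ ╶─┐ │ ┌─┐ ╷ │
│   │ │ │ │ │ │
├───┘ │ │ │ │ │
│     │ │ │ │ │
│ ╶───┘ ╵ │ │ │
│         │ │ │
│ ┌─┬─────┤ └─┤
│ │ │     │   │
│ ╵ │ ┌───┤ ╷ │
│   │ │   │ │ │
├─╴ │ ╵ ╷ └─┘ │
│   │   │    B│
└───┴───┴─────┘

Finding the shortest path through the maze:
Path length: 22 steps
Directions: right → right → down → down → left → left → down → right → right → right → up → up → up → right → right → down → down → down → down → right → down → down

Solution:

┌─────┬───────┐
│A → ↓│↱ → ↓  │
│ ╶─┐ │ ┌─┐ ╷ │
│   │↓│↑│ │↓│ │
├───┘ │ │ │ │ │
│↓ ← ↲│↑│ │↓│ │
│ ╶───┘ ╵ │ │ │
│↳ → → ↑  │↓│ │
│ ┌─┬─────┤ └─┤
│ │ │     │↳ ↓│
│ ╵ │ ┌───┤ ╷ │
│   │ │   │ │↓│
├─╴ │ ╵ ╷ └─┘ │
│   │   │    B│
└───┴───┴─────┘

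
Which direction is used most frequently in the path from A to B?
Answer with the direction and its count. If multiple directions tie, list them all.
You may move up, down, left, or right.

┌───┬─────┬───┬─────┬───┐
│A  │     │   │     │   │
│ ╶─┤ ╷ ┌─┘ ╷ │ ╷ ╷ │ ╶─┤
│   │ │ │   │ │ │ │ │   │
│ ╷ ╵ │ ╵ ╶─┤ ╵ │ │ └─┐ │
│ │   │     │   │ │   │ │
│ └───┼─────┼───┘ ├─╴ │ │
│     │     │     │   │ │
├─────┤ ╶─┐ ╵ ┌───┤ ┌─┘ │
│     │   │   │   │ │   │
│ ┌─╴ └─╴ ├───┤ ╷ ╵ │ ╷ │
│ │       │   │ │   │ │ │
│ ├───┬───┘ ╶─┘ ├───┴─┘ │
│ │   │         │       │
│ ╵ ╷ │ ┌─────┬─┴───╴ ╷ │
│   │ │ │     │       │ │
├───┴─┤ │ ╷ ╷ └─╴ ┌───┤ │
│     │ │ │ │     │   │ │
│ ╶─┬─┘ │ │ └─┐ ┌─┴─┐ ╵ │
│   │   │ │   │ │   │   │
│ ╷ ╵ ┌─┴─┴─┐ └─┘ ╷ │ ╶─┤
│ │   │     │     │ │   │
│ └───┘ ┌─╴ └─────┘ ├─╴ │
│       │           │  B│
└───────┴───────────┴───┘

Directions: down, right, down, right, up, up, right, down, down, right, up, right, up, right, down, down, right, up, up, right, right, down, down, right, down, left, down, down, left, up, left, down, down, left, left, left, left, down, down, down, left, down, left, up, left, down, down, right, right, right, up, right, right, down, right, right, right, right, up, up, left, down, left, left, up, left, up, up, right, down, right, right, up, right, right, up, right, down, down, down, left, down, right, down
Counts: {'down': 27, 'right': 26, 'up': 16, 'left': 15}
Most common: down (27 times)

Solution:

┌───┬─────┬───┬─────┬───┐
│A  │↱ ↓  │↱ ↓│↱ → ↓│   │
│ ╶─┤ ╷ ┌─┘ ╷ │ ╷ ╷ │ ╶─┤
│↳ ↓│↑│↓│↱ ↑│↓│↑│ │↓│   │
│ ╷ ╵ │ ╵ ╶─┤ ╵ │ │ └─┐ │
│ │↳ ↑│↳ ↑  │↳ ↑│ │↳ ↓│ │
│ └───┼─────┼───┘ ├─╴ │ │
│     │     │     │↓ ↲│ │
├─────┤ ╶─┐ ╵ ┌───┤ ┌─┘ │
│     │   │   │↓ ↰│↓│   │
│ ┌─╴ └─╴ ├───┤ ╷ ╵ │ ╷ │
│ │       │   │↓│↑ ↲│ │ │
│ ├───┬───┘ ╶─┘ ├───┴─┘ │
│ │   │↓ ← ← ← ↲│    ↱ ↓│
│ ╵ ╷ │ ┌─────┬─┴───╴ ╷ │
│   │ │↓│  ↱ ↓│  ↱ → ↑│↓│
├───┴─┤ │ ╷ ╷ └─╴ ┌───┤ │
│     │↓│ │↑│↳ → ↑│   │↓│
│ ╶─┬─┘ │ │ └─┐ ┌─┴─┐ ╵ │
│↓ ↰│↓ ↲│ │↑ ↰│ │↓ ↰│↓ ↲│
│ ╷ ╵ ┌─┴─┴─┐ └─┘ ╷ │ ╶─┤
│↓│↑ ↲│↱ → ↓│↑ ← ↲│↑│↳ ↓│
│ └───┘ ┌─╴ └─────┘ ├─╴ │
│↳ → → ↑│  ↳ → → → ↑│  B│
└───────┴───────────┴───┘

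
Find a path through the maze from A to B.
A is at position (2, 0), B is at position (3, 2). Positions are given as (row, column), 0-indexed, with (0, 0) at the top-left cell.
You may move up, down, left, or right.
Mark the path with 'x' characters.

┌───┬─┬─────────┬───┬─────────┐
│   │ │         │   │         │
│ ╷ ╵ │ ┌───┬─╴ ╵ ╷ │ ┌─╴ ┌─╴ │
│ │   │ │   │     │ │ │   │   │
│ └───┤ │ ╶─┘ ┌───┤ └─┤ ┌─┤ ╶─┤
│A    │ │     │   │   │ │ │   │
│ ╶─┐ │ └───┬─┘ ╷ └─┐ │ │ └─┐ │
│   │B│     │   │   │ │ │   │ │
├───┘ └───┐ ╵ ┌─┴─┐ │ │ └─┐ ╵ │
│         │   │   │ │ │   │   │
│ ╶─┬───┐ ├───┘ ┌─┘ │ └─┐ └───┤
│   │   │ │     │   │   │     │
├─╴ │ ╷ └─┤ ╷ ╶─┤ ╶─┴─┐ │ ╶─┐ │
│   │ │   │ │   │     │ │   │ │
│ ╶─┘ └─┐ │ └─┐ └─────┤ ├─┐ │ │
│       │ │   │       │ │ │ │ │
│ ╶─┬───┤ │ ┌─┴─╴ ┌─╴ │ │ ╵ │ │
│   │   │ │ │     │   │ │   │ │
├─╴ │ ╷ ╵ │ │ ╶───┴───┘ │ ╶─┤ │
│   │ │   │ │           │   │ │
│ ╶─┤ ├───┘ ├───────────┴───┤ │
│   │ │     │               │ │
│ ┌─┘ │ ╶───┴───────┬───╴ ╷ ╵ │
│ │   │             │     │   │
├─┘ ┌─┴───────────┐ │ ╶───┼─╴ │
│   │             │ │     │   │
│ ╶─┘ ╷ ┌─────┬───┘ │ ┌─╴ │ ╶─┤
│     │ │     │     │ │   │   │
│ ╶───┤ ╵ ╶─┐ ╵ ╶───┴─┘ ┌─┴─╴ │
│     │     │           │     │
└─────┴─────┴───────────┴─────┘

Finding the shortest path from (2, 0) to (3, 2):
Path length: 3 steps
Directions: right → right → down

Solution:

┌───┬─┬─────────┬───┬─────────┐
│   │ │         │   │         │
│ ╷ ╵ │ ┌───┬─╴ ╵ ╷ │ ┌─╴ ┌─╴ │
│ │   │ │   │     │ │ │   │   │
│ └───┤ │ ╶─┘ ┌───┤ └─┤ ┌─┤ ╶─┤
│A x x│ │     │   │   │ │ │   │
│ ╶─┐ │ └───┬─┘ ╷ └─┐ │ │ └─┐ │
│   │B│     │   │   │ │ │   │ │
├───┘ └───┐ ╵ ┌─┴─┐ │ │ └─┐ ╵ │
│         │   │   │ │ │   │   │
│ ╶─┬───┐ ├───┘ ┌─┘ │ └─┐ └───┤
│   │   │ │     │   │   │     │
├─╴ │ ╷ └─┤ ╷ ╶─┤ ╶─┴─┐ │ ╶─┐ │
│   │ │   │ │   │     │ │   │ │
│ ╶─┘ └─┐ │ └─┐ └─────┤ ├─┐ │ │
│       │ │   │       │ │ │ │ │
│ ╶─┬───┤ │ ┌─┴─╴ ┌─╴ │ │ ╵ │ │
│   │   │ │ │     │   │ │   │ │
├─╴ │ ╷ ╵ │ │ ╶───┴───┘ │ ╶─┤ │
│   │ │   │ │           │   │ │
│ ╶─┤ ├───┘ ├───────────┴───┤ │
│   │ │     │               │ │
│ ┌─┘ │ ╶───┴───────┬───╴ ╷ ╵ │
│ │   │             │     │   │
├─┘ ┌─┴───────────┐ │ ╶───┼─╴ │
│   │             │ │     │   │
│ ╶─┘ ╷ ┌─────┬───┘ │ ┌─╴ │ ╶─┤
│     │ │     │     │ │   │   │
│ ╶───┤ ╵ ╶─┐ ╵ ╶───┴─┘ ┌─┴─╴ │
│     │     │           │     │
└─────┴─────┴───────────┴─────┘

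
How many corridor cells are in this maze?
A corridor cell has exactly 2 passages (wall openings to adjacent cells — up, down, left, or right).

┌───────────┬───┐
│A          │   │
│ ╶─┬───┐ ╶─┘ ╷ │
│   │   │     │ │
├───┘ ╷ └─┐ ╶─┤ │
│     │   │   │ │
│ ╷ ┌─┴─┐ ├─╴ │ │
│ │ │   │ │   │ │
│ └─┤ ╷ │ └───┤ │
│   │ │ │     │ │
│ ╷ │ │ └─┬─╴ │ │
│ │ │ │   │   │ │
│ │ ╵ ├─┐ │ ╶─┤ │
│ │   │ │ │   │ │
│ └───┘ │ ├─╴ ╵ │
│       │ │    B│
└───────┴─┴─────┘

Counting cells with exactly 2 passages:
Total corridor cells: 52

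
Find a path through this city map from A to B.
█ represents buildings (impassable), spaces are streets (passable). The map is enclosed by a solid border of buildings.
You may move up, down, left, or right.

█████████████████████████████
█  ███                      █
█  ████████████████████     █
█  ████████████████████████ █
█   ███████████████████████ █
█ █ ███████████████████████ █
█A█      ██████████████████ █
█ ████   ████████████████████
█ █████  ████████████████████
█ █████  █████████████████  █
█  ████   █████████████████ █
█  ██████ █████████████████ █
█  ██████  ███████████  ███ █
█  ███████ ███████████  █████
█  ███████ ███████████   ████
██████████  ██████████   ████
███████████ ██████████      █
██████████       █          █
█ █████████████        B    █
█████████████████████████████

Finding the shortest path from A to B:
Movement: cardinal only
Path length: 38 steps
Directions: up → up → right → right → down → down → right → right → right → down → right → down → down → down → right → right → down → down → right → down → down → down → right → down → down → right → right → right → right → down → right → right → right → right → right → right → right → right

Solution:

█████████████████████████████
█  ███                      █
█  ████████████████████     █
█  ████████████████████████ █
█↱→↓███████████████████████ █
█↑█↓███████████████████████ █
█A█↳→→↓  ██████████████████ █
█ ████↳↓ ████████████████████
█ █████↓ ████████████████████
█ █████↓ █████████████████  █
█  ████↳→↓█████████████████ █
█  ██████↓█████████████████ █
█  ██████↳↓███████████  ███ █
█  ███████↓███████████  █████
█  ███████↓███████████   ████
██████████↳↓██████████   ████
███████████↓██████████      █
██████████ ↳→→→↓ █          █
█ █████████████↳→→→→→→→B    █
█████████████████████████████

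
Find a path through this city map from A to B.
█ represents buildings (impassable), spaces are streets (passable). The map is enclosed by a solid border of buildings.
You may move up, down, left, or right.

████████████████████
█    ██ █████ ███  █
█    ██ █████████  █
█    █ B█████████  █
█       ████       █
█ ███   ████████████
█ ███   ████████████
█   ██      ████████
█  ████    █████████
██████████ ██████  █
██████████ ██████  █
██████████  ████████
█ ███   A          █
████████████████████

Finding the shortest path from A to B:
Movement: cardinal only
Path length: 14 steps
Directions: right → right → up → up → up → up → up → left → left → left → up → up → up → up

Solution:

████████████████████
█    ██ █████ ███  █
█    ██ █████████  █
█    █ B█████████  █
█      ↑████       █
█ ███  ↑████████████
█ ███  ↑████████████
█   ██ ↑←←↰ ████████
█  ████   ↑█████████
██████████↑██████  █
██████████↑██████  █
██████████↑ ████████
█ ███   A→↑        █
████████████████████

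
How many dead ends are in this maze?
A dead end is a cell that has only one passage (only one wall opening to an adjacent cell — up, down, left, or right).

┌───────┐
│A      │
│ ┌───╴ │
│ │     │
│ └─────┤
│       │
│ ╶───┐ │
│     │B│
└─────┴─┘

Checking each cell for number of passages:

Dead ends found at positions:
  (1, 1)
  (3, 2)
  (3, 3)
Total dead ends: 3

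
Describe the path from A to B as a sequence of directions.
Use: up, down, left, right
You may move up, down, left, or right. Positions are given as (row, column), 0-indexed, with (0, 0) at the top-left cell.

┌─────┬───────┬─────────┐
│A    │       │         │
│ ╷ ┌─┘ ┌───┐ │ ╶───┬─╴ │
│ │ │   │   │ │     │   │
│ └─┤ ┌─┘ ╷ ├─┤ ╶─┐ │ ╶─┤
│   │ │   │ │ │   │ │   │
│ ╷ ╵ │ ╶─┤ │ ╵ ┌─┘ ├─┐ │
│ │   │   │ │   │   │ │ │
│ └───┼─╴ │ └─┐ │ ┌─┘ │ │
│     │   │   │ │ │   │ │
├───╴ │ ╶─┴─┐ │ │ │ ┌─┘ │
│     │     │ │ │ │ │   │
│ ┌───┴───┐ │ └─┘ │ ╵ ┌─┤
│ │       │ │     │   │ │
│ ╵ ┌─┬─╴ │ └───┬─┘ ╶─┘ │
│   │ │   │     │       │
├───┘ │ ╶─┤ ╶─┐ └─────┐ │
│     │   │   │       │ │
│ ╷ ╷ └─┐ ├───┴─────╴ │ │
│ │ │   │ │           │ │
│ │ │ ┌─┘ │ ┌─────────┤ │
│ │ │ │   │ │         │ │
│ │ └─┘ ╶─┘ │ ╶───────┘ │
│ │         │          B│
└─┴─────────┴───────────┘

Finding the path and converting it to directions:
Path through cells: (0,0) → (1,0) → (2,0) → (3,0) → (4,0) → (4,1) → (4,2) → (5,2) → (5,1) → (5,0) → (6,0) → (7,0) → (7,1) → (6,1) → (6,2) → (6,3) → (6,4) → (7,4) → (7,3) → (8,3) → (8,4) → (9,4) → (10,4) → (10,3) → (11,3) → (11,4) → (11,5) → (10,5) → (9,5) → (9,6) → (9,7) → (9,8) → (9,9) → (9,10) → (8,10) → (8,9) → (8,8) → (8,7) → (7,7) → (7,6) → (7,5) → (6,5) → (5,5) → (5,4) → (5,3) → (4,3) → (4,4) → (3,4) → (3,3) → (2,3) → (2,4) → (1,4) → (1,5) → (2,5) → (3,5) → (4,5) → (4,6) → (5,6) → (6,6) → (6,7) → (6,8) → (5,8) → (4,8) → (3,8) → (3,9) → (2,9) → (1,9) → (1,8) → (1,7) → (0,7) → (0,8) → (0,9) → (0,10) → (0,11) → (1,11) → (1,10) → (2,10) → (2,11) → (3,11) → (4,11) → (5,11) → (5,10) → (6,10) → (6,9) → (7,9) → (7,10) → (7,11) → (8,11) → (9,11) → (10,11) → (11,11)
Directions: down, down, down, down, right, right, down, left, left, down, down, right, up, right, right, right, down, left, down, right, down, down, left, down, right, right, up, up, right, right, right, right, right, up, left, left, left, up, left, left, up, up, left, left, up, right, up, left, up, right, up, right, down, down, down, right, down, down, right, right, up, up, up, right, up, up, left, left, up, right, right, right, right, down, left, down, right, down, down, down, left, down, left, down, right, right, down, down, down, down

Solution:

┌─────┬───────┬─────────┐
│A    │       │↱ → → → ↓│
│ ╷ ┌─┘ ┌───┐ │ ╶───┬─╴ │
│↓│ │   │↱ ↓│ │↑ ← ↰│↓ ↲│
│ └─┤ ┌─┘ ╷ ├─┤ ╶─┐ │ ╶─┤
│↓  │ │↱ ↑│↓│ │   │↑│↳ ↓│
│ ╷ ╵ │ ╶─┤ │ ╵ ┌─┘ ├─┐ │
│↓│   │↑ ↰│↓│   │↱ ↑│ │↓│
│ └───┼─╴ │ └─┐ │ ┌─┘ │ │
│↳ → ↓│↱ ↑│↳ ↓│ │↑│   │↓│
├───╴ │ ╶─┴─┐ │ │ │ ┌─┘ │
│↓ ← ↲│↑ ← ↰│↓│ │↑│ │↓ ↲│
│ ┌───┴───┐ │ └─┘ │ ╵ ┌─┤
│↓│↱ → → ↓│↑│↳ → ↑│↓ ↲│ │
│ ╵ ┌─┬─╴ │ └───┬─┘ ╶─┘ │
│↳ ↑│ │↓ ↲│↑ ← ↰│  ↳ → ↓│
├───┘ │ ╶─┤ ╶─┐ └─────┐ │
│     │↳ ↓│   │↑ ← ← ↰│↓│
│ ╷ ╷ └─┐ ├───┴─────╴ │ │
│ │ │   │↓│↱ → → → → ↑│↓│
│ │ │ ┌─┘ │ ┌─────────┤ │
│ │ │ │↓ ↲│↑│         │↓│
│ │ └─┘ ╶─┘ │ ╶───────┘ │
│ │    ↳ → ↑│          B│
└─┴─────────┴───────────┘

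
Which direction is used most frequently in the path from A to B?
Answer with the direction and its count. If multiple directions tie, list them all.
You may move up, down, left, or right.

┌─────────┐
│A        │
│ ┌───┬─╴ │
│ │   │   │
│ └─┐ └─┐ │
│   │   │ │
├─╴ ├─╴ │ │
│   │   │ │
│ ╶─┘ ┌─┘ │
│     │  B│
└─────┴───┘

Directions: right, right, right, right, down, down, down, down
Counts: {'right': 4, 'down': 4}
Most common: down and right (tied at 4 times each)

Solution:

┌─────────┐
│A → → → ↓│
│ ┌───┬─╴ │
│ │   │  ↓│
│ └─┐ └─┐ │
│   │   │↓│
├─╴ ├─╴ │ │
│   │   │↓│
│ ╶─┘ ┌─┘ │
│     │  B│
└─────┴───┘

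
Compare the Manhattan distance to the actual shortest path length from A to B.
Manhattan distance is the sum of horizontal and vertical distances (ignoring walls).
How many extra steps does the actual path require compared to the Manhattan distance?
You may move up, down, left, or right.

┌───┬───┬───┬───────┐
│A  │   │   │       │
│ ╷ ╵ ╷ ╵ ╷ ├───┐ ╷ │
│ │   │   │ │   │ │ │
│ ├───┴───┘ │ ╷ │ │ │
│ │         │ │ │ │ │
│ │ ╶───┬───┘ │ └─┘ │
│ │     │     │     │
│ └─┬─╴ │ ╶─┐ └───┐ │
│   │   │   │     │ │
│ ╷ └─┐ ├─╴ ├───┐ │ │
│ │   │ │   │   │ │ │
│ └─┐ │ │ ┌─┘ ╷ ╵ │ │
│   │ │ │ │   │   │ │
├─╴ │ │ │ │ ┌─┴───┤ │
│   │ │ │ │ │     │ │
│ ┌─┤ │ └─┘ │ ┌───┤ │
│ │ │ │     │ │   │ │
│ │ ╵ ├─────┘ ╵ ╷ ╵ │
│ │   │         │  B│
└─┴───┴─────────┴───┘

Manhattan distance: |9 - 0| + |9 - 0| = 18
Actual path length: 50
Extra steps: 50 - 18 = 32

Solution:

┌───┬───┬───┬───────┐
│A ↓│↱ ↓│↱ ↓│       │
│ ╷ ╵ ╷ ╵ ╷ ├───┐ ╷ │
│ │↳ ↑│↳ ↑│↓│↱ ↓│ │ │
│ ├───┴───┘ │ ╷ │ │ │
│ │↓ ← ← ← ↲│↑│↓│ │ │
│ │ ╶───┬───┘ │ └─┘ │
│ │↳ → ↓│    ↑│↳ → ↓│
│ └─┬─╴ │ ╶─┐ └───┐ │
│   │  ↓│   │↑ ← ↰│↓│
│ ╷ └─┐ ├─╴ ├───┐ │ │
│ │   │↓│   │↱ ↓│↑│↓│
│ └─┐ │ │ ┌─┘ ╷ ╵ │ │
│   │ │↓│ │↱ ↑│↳ ↑│↓│
├─╴ │ │ │ │ ┌─┴───┤ │
│   │ │↓│ │↑│     │↓│
│ ┌─┤ │ └─┘ │ ┌───┤ │
│ │ │ │↳ → ↑│ │   │↓│
│ │ ╵ ├─────┘ ╵ ╷ ╵ │
│ │   │         │  B│
└─┴───┴─────────┴───┘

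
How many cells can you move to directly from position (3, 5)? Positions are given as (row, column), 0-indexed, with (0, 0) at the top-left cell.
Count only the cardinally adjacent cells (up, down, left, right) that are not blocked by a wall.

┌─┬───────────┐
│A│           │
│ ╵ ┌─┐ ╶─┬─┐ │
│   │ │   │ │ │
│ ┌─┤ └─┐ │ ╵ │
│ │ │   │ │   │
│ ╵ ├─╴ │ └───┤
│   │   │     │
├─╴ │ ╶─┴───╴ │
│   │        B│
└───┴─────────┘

Checking passable neighbors of (3, 5):
Neighbors: (3, 4), (3, 6)
Count: 2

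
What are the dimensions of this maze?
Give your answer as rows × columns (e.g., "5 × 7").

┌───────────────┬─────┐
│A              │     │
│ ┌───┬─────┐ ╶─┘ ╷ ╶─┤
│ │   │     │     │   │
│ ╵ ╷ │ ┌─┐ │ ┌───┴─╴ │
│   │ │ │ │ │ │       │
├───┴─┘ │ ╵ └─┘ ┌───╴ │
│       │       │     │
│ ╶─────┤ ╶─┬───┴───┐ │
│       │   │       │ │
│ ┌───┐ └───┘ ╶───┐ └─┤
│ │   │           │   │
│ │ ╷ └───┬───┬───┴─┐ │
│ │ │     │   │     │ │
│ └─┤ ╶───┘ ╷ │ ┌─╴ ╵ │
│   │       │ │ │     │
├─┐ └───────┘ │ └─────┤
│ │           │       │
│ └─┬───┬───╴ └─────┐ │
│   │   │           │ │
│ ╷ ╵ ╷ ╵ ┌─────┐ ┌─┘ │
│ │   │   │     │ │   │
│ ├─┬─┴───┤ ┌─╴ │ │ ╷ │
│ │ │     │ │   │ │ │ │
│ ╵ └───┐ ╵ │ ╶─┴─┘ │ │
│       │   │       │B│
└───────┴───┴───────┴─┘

Counting the maze dimensions:
Rows (vertical): 13
Columns (horizontal): 11
Dimensions: 13 × 11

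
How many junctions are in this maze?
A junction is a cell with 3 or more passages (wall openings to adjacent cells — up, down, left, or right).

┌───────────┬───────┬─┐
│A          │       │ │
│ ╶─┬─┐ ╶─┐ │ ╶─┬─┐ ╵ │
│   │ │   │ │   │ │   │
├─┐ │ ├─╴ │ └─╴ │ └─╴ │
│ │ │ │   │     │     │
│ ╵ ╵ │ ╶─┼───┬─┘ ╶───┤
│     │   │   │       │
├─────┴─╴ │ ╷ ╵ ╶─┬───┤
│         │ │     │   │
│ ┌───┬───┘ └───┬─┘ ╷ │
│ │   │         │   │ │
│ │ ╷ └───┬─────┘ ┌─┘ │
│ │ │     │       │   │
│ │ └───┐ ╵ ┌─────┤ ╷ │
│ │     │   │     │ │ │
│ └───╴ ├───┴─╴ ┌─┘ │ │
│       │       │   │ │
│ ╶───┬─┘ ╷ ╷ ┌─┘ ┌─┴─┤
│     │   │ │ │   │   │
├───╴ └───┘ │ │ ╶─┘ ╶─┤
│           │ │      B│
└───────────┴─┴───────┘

Checking each cell for number of passages:

Junctions found (3+ passages):
  (0, 3): 3 passages
  (1, 10): 3 passages
  (2, 8): 3 passages
  (3, 1): 3 passages
  (3, 8): 3 passages
  (4, 7): 3 passages
  (5, 5): 3 passages
  (6, 10): 3 passages
  (7, 7): 3 passages
  (8, 0): 3 passages
  (8, 5): 3 passages
  (8, 6): 3 passages
  (10, 2): 3 passages
  (10, 9): 3 passages
Total junctions: 14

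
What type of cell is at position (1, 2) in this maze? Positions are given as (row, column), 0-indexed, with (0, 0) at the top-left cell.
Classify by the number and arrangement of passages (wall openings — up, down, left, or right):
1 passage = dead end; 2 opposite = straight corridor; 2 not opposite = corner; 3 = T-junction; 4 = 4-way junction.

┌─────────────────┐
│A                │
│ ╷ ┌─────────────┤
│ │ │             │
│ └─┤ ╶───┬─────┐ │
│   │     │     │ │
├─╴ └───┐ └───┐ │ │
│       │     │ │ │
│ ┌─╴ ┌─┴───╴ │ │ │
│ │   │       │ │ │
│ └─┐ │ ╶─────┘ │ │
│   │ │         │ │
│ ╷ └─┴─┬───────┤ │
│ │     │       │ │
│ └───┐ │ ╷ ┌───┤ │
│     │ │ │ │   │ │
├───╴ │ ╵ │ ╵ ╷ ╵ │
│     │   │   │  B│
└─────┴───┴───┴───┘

Checking cell at (1, 2):
Number of passages: 2
Cell type: corner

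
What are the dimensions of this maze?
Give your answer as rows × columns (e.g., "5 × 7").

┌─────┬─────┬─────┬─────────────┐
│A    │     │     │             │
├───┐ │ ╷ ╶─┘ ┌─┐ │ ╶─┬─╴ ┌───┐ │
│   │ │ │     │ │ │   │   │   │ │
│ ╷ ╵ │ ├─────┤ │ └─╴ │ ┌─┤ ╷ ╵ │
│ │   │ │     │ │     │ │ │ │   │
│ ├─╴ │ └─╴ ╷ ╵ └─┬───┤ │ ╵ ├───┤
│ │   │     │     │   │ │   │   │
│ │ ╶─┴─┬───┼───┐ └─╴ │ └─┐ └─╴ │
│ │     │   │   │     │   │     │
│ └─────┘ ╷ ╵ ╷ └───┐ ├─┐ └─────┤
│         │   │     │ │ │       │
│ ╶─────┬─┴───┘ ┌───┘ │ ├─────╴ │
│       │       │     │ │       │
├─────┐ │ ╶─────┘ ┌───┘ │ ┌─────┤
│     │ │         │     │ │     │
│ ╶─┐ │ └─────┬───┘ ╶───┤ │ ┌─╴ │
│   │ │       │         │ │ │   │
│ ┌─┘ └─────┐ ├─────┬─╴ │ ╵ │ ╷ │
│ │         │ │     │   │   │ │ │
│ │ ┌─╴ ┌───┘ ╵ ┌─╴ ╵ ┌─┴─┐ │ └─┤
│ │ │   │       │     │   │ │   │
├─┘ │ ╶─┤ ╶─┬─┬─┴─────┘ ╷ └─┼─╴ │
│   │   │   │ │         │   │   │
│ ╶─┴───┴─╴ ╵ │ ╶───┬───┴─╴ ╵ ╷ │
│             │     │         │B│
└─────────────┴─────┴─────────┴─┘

Counting the maze dimensions:
Rows (vertical): 13
Columns (horizontal): 16
Dimensions: 13 × 16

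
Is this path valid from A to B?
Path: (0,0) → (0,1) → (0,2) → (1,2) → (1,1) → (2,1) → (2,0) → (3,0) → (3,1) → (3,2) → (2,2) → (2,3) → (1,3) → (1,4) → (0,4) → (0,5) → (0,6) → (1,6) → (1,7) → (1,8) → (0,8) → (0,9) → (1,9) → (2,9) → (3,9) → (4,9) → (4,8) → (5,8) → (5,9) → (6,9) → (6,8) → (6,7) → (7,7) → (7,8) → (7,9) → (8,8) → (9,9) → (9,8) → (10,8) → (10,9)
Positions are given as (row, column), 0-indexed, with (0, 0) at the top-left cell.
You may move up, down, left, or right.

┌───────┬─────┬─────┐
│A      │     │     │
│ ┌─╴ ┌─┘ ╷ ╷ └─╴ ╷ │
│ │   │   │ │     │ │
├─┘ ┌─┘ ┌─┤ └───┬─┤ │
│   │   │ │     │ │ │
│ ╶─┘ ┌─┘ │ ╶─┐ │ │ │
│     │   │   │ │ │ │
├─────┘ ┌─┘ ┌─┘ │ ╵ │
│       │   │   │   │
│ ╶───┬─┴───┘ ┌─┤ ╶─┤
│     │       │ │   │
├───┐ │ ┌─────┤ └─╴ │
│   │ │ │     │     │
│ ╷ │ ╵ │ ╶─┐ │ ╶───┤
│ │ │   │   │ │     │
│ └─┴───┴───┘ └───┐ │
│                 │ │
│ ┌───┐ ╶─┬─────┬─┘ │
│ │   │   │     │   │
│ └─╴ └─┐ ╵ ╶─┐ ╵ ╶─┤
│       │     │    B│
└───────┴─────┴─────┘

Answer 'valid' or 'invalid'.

Checking path validity:
Result: Invalid move at step 35: cannot move from (7, 9) to (8, 8).

invalid

Correct solution:

┌───────┬─────┬─────┐
│A → ↓  │↱ → ↓│  ↱ ↓│
│ ┌─╴ ┌─┘ ╷ ╷ └─╴ ╷ │
│ │↓ ↲│↱ ↑│ │↳ → ↑│↓│
├─┘ ┌─┘ ┌─┤ └───┬─┤ │
│↓ ↲│↱ ↑│ │     │ │↓│
│ ╶─┘ ┌─┘ │ ╶─┐ │ │ │
│↳ → ↑│   │   │ │ │↓│
├─────┘ ┌─┘ ┌─┘ │ ╵ │
│       │   │   │↓ ↲│
│ ╶───┬─┴───┘ ┌─┤ ╶─┤
│     │       │ │↳ ↓│
├───┐ │ ┌─────┤ └─╴ │
│   │ │ │     │↓ ← ↲│
│ ╷ │ ╵ │ ╶─┐ │ ╶───┤
│ │ │   │   │ │↳ → ↓│
│ └─┴───┴───┘ └───┐ │
│                 │↓│
│ ┌───┐ ╶─┬─────┬─┘ │
│ │   │   │     │↓ ↲│
│ └─╴ └─┐ ╵ ╶─┐ ╵ ╶─┤
│       │     │  ↳ B│
└───────┴─────┴─────┘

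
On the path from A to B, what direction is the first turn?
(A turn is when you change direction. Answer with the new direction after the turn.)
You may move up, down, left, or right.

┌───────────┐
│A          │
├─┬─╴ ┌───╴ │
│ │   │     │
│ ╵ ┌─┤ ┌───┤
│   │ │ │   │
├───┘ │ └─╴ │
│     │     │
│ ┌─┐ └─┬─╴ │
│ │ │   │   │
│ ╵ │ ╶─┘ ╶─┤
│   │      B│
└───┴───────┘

Directions: right, right, right, right, right, down, left, left, down, down, right, right, down, left, down, right
First turn direction: down

Solution:

┌───────────┐
│A → → → → ↓│
├─┬─╴ ┌───╴ │
│ │   │↓ ← ↲│
│ ╵ ┌─┤ ┌───┤
│   │ │↓│   │
├───┘ │ └─╴ │
│     │↳ → ↓│
│ ┌─┐ └─┬─╴ │
│ │ │   │↓ ↲│
│ ╵ │ ╶─┘ ╶─┤
│   │    ↳ B│
└───┴───────┘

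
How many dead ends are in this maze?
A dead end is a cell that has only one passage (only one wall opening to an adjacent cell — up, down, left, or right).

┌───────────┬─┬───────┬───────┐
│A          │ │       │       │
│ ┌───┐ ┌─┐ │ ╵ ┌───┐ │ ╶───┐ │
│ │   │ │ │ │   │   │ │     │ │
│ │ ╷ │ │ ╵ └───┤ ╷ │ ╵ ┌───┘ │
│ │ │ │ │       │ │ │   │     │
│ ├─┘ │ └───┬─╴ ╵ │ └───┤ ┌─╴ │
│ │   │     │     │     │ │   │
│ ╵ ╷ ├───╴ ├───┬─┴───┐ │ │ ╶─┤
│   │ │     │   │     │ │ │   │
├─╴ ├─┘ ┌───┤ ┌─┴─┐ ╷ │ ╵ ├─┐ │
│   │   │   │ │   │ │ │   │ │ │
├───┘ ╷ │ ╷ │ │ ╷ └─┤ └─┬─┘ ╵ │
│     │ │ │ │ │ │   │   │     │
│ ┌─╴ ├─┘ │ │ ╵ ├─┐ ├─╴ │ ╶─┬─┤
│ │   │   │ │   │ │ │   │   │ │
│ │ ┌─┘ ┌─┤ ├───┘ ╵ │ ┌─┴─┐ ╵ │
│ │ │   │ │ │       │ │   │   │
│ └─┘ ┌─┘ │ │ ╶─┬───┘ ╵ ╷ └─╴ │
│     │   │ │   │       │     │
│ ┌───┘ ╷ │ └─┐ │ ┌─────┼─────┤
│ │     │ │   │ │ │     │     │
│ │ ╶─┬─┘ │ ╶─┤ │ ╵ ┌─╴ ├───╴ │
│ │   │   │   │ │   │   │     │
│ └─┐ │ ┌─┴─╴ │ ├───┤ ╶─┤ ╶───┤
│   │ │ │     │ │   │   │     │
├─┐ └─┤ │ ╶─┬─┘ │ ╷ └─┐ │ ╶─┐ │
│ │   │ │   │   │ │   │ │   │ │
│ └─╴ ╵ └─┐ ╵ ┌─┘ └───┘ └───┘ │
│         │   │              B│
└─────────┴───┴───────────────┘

Checking each cell for number of passages:

Dead ends found at positions:
  (0, 6)
  (1, 4)
  (1, 13)
  (2, 1)
  (3, 6)
  (4, 2)
  (4, 7)
  (4, 8)
  (5, 0)
  (5, 9)
  (5, 13)
  (6, 3)
  (7, 8)
  (7, 14)
  (8, 1)
  (8, 4)
  (10, 6)
  (10, 12)
  (12, 2)
  (13, 0)
  (13, 10)
  (13, 13)
  (14, 4)
  (14, 7)
Total dead ends: 24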